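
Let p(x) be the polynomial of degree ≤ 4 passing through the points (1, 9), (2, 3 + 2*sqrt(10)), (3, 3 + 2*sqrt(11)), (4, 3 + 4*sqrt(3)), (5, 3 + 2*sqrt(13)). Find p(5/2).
-5*sqrt(3)/8 + 3*sqrt(13)/64 + 177/64 + 15*sqrt(10)/16 + 45*sqrt(11)/32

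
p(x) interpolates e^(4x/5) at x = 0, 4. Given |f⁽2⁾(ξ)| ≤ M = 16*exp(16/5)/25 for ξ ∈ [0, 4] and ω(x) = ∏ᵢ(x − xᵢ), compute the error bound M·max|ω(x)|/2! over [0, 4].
32*exp(16/5)/25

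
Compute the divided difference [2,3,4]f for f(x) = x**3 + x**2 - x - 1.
10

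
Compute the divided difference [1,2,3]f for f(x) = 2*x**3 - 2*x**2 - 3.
10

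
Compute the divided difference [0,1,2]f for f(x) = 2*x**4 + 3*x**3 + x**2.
24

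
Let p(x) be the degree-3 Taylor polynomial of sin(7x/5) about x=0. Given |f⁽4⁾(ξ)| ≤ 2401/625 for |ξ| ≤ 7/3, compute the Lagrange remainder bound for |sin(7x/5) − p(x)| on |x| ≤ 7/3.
5764801/1215000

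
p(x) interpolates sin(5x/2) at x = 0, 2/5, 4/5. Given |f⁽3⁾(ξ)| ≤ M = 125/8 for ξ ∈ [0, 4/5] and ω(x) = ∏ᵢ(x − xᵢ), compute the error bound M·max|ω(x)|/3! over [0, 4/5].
sqrt(3)/27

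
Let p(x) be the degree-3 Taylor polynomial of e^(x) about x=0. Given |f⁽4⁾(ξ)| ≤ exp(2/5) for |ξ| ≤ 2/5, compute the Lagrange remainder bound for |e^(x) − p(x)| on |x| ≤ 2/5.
2*exp(2/5)/1875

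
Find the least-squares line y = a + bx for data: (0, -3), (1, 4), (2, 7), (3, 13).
a = -12/5, b = 51/10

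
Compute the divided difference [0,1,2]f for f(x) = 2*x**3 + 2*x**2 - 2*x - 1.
8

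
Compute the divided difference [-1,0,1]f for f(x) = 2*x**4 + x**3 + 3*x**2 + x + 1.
5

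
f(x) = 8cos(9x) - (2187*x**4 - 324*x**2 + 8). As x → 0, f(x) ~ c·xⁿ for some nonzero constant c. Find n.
6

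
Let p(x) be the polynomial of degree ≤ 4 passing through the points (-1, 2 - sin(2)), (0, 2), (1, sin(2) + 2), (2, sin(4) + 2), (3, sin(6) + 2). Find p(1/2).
3*sin(6)/128 - 5*sin(4)/32 + 95*sin(2)/128 + 2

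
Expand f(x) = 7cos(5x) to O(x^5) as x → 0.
7 - 175*x**2/2 + 4375*x**4/24 + O(x**5)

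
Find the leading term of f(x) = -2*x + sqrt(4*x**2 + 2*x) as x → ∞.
1/2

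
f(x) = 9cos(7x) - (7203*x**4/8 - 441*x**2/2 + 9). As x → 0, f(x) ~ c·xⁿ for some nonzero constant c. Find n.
6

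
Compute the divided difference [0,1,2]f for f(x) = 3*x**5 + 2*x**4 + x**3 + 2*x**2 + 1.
64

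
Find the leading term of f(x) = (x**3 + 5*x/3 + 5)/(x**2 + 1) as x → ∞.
x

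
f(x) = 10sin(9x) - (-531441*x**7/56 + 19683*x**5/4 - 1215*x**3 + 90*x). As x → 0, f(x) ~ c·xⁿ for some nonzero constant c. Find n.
9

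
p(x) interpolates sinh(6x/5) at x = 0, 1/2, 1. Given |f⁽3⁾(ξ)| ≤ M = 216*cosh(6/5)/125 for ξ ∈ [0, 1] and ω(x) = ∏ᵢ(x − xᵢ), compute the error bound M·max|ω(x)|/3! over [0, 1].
sqrt(3)*cosh(6/5)/125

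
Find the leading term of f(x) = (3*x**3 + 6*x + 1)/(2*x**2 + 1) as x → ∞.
3*x/2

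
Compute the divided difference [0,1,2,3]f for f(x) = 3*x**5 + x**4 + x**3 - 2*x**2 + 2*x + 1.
82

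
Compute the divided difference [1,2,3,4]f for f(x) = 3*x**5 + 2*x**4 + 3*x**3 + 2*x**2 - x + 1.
218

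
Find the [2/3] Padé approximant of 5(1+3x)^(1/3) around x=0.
(35*x**2/2 + 20*x + 5)/(-x**3/6 + 3*x**2/2 + 3*x + 1)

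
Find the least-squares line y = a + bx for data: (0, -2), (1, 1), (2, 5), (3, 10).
a = -5/2, b = 4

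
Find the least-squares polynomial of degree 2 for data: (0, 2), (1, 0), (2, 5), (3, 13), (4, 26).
12/7 + (-233/70)x + (33/14)x²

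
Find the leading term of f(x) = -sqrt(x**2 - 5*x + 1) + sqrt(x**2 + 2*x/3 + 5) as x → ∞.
17/6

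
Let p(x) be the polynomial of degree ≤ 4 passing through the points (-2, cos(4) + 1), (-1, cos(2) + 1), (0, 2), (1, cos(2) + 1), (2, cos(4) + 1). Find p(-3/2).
21*cos(2)/16 + 15*cos(4)/64 + 29/64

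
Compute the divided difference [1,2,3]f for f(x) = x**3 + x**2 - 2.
7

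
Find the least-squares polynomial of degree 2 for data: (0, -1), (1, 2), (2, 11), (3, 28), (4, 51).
-33/35 + (-5/7)x + (24/7)x²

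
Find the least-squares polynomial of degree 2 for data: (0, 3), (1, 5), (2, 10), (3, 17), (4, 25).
14/5 + (8/5)x + x²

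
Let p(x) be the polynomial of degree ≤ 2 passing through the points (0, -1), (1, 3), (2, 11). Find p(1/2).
1/2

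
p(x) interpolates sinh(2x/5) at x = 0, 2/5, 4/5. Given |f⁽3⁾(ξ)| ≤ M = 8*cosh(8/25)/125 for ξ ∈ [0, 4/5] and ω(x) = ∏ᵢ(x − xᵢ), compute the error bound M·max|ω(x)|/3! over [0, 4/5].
64*sqrt(3)*cosh(8/25)/421875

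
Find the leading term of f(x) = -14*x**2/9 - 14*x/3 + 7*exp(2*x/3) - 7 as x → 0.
28*x**3/81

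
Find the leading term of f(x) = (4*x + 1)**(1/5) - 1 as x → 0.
4*x/5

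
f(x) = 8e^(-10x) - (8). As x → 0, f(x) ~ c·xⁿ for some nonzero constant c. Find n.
1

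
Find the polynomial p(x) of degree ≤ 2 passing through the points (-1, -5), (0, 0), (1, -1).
-3*x**2 + 2*x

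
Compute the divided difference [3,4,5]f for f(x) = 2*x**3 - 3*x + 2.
24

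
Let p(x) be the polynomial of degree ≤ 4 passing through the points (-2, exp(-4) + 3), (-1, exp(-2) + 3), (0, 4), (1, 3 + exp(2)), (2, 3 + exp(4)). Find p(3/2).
(-5 + 28*exp(2) + (314 + 140*exp(2) + 35*exp(4))*exp(4))*exp(-4)/128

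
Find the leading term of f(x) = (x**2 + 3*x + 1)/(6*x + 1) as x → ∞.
x/6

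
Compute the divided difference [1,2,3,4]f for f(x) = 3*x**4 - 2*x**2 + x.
30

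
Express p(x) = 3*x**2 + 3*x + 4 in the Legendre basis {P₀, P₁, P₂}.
(5)P₀ + (3)P₁ + (2)P₂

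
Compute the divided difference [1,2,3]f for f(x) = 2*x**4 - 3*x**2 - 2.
47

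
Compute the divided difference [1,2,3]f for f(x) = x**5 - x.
90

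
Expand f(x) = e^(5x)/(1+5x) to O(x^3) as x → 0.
1 + 25*x**2/2 + O(x**3)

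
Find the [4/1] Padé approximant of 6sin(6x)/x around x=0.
1944*x**4/5 - 216*x**2 + 36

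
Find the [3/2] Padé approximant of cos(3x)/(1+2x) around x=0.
(-9*x**3/2 + 9*x**2/4 - 2*x + 1)/(11*x**2/4 + 1)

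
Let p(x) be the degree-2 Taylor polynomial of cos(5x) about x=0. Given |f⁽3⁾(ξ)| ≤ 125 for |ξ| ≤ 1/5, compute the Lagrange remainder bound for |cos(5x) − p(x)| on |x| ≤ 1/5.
1/6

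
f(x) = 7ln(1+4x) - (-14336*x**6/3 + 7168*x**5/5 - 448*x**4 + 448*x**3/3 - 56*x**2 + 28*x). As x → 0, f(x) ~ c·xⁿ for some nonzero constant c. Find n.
7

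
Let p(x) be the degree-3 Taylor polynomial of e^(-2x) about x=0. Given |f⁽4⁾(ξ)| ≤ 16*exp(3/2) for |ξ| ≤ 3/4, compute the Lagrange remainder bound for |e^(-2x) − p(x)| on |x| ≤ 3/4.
27*exp(3/2)/128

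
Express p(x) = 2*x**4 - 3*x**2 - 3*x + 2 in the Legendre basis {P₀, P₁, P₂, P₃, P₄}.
(7/5)P₀ + (-3)P₁ + (-6/7)P₂ + (16/35)P₄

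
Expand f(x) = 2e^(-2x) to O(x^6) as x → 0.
2 - 4*x + 4*x**2 - 8*x**3/3 + 4*x**4/3 - 8*x**5/15 + O(x**6)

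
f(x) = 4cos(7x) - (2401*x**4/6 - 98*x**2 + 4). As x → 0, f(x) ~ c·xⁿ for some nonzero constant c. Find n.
6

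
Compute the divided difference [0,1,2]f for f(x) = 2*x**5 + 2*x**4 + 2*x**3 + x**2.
51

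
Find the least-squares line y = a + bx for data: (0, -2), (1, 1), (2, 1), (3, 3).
a = -3/2, b = 3/2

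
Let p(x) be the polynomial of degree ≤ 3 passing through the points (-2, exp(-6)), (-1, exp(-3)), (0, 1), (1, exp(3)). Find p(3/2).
(-5 + 21*exp(3) - 35*(1 - exp(3))*exp(6))*exp(-6)/16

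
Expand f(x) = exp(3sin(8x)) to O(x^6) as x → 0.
1 + 24*x + 288*x**2 + 2048*x**3 + 7680*x**4 - 32768*x**5/5 + O(x**6)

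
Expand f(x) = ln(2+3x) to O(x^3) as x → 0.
log(2) + 3*x/2 - 9*x**2/8 + O(x**3)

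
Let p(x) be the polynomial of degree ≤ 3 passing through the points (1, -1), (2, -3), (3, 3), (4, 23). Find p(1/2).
9/8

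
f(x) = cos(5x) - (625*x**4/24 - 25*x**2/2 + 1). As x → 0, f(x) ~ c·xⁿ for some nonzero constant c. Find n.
6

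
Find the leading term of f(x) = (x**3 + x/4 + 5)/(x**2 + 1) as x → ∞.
x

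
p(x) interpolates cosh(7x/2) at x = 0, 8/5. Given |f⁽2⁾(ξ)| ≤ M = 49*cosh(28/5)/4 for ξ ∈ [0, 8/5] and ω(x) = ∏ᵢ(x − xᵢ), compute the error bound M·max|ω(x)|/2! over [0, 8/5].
98*cosh(28/5)/25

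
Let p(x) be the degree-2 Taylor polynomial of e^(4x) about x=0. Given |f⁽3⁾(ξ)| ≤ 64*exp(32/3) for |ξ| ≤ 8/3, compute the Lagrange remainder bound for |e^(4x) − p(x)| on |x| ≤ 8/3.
16384*exp(32/3)/81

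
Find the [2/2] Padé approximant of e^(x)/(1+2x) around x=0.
(37*x**2/204 + 23*x/34 + 1)/(-131*x**2/204 + 57*x/34 + 1)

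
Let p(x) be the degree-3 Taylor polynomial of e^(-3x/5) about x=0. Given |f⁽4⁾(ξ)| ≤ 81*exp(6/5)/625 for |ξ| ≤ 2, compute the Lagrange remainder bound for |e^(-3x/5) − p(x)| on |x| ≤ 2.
54*exp(6/5)/625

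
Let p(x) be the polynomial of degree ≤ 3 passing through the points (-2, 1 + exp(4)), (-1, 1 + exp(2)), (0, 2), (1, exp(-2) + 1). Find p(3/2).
((-5*exp(4) - 19 + 21*exp(2))*exp(2) + 35)*exp(-2)/16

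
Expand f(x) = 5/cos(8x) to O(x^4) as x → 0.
5 + 160*x**2 + O(x**4)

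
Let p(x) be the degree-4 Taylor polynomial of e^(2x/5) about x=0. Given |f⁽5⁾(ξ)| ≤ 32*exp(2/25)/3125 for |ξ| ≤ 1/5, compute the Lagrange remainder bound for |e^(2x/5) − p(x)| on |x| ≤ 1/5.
4*exp(2/25)/146484375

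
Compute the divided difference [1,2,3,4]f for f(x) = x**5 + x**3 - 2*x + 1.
66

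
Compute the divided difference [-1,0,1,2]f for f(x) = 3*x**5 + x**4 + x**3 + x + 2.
18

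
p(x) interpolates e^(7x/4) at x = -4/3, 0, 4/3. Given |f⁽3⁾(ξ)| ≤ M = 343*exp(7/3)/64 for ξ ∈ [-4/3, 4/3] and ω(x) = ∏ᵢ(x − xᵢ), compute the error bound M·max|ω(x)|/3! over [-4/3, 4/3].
343*sqrt(3)*exp(7/3)/729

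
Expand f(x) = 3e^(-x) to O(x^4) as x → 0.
3 - 3*x + 3*x**2/2 - x**3/2 + O(x**4)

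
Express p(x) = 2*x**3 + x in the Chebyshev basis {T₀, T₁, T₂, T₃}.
(5/2)T₁ + (1/2)T₃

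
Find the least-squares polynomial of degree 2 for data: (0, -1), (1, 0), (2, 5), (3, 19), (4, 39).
-24/35 + (-247/70)x + (47/14)x²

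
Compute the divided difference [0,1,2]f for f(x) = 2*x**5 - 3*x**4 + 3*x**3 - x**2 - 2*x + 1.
17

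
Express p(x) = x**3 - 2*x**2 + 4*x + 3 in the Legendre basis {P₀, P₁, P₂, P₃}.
(7/3)P₀ + (23/5)P₁ + (-4/3)P₂ + (2/5)P₃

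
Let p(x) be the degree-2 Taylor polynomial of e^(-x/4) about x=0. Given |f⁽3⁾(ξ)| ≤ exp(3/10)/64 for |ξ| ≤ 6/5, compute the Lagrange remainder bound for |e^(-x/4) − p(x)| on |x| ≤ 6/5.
9*exp(3/10)/2000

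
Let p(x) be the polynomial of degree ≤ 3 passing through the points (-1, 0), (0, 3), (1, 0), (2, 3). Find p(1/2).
3/2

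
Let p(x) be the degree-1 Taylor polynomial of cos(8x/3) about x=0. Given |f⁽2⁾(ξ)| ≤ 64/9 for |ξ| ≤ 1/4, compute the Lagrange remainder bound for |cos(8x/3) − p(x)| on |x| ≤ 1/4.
2/9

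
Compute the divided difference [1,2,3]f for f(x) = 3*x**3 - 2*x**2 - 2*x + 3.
16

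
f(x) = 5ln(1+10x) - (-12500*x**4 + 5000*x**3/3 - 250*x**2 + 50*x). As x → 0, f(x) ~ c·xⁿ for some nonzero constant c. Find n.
5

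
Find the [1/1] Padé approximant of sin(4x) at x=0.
4*x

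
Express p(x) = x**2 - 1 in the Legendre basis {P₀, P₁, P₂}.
(-2/3)P₀ + (2/3)P₂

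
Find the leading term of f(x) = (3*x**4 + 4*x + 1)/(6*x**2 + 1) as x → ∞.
x**2/2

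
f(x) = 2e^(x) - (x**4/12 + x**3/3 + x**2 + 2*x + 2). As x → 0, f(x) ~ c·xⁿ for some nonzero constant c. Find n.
5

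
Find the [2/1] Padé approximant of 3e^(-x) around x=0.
(x**2/2 - 2*x + 3)/(x/3 + 1)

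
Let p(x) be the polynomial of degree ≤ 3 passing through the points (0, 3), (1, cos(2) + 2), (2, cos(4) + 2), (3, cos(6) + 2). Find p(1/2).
15*cos(2)/16 + cos(6)/16 - 5*cos(4)/16 + 37/16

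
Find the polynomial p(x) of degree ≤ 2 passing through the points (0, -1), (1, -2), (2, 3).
3*x**2 - 4*x - 1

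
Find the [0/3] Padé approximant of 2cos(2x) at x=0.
2/(2*x**2 + 1)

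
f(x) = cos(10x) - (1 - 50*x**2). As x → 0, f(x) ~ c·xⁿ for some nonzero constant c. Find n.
4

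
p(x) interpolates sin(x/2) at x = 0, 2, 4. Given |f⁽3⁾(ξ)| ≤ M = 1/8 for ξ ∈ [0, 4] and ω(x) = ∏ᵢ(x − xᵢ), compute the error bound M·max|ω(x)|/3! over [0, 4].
sqrt(3)/27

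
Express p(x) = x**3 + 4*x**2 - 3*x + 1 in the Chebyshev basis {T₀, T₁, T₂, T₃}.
(3)T₀ + (-9/4)T₁ + (2)T₂ + (1/4)T₃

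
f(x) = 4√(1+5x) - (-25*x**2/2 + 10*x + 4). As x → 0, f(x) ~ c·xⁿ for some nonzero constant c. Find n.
3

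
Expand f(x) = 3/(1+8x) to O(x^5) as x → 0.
3 - 24*x + 192*x**2 - 1536*x**3 + 12288*x**4 + O(x**5)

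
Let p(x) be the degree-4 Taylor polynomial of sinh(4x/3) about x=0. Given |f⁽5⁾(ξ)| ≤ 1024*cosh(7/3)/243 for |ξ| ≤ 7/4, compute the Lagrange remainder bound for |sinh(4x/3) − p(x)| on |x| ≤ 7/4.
16807*cosh(7/3)/29160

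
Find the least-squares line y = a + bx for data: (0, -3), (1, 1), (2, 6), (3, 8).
a = -27/10, b = 19/5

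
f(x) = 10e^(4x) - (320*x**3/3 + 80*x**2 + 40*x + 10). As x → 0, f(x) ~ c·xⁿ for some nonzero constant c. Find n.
4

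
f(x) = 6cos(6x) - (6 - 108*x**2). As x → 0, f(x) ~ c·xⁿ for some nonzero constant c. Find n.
4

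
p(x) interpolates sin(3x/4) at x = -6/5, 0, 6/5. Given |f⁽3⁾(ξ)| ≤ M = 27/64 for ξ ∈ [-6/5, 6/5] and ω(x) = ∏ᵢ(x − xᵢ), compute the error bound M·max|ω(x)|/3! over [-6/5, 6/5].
27*sqrt(3)/1000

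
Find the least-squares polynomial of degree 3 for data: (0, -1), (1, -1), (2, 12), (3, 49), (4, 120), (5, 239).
-137/126 + (-229/108)x + (67/126)x² + (205/108)x³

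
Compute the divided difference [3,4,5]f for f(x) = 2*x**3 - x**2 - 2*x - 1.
23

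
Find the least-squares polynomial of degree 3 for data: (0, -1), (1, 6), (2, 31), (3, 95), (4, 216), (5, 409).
-11/14 + (61/28)x + (27/28)x² + (3)x³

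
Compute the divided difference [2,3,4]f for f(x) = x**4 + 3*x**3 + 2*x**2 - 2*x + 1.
84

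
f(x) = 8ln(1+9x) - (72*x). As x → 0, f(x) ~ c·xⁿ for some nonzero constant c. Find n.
2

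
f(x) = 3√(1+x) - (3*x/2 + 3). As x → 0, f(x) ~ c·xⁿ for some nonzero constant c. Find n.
2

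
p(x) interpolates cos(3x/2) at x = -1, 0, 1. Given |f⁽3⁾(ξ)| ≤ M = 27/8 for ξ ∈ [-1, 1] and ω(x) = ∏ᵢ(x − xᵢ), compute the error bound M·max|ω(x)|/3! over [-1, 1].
sqrt(3)/8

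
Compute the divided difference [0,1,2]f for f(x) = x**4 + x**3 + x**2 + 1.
11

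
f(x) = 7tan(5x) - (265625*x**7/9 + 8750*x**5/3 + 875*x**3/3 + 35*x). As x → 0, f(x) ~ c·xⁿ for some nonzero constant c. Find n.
9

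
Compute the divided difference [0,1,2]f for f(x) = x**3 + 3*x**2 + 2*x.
6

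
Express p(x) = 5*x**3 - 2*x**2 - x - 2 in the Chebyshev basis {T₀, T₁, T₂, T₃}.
(-3)T₀ + (11/4)T₁ - T₂ + (5/4)T₃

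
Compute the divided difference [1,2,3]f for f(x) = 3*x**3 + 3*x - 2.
18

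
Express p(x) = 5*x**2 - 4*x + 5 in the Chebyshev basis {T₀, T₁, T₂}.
(15/2)T₀ + (-4)T₁ + (5/2)T₂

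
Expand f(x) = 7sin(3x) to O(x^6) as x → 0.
21*x - 63*x**3/2 + 567*x**5/40 + O(x**6)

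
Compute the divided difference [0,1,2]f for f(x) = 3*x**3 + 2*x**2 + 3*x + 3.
11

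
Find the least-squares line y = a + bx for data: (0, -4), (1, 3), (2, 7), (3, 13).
a = -7/2, b = 11/2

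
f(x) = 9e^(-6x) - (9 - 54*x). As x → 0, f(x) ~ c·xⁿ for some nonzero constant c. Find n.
2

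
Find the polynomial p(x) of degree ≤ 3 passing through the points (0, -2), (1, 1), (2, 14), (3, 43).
x**3 + 2*x**2 - 2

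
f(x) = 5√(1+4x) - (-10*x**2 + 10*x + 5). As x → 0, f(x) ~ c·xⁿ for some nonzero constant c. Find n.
3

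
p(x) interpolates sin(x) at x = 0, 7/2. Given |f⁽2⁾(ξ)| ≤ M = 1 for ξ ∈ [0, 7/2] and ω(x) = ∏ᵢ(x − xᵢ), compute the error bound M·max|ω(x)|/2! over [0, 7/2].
49/32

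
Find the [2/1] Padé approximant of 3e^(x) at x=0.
(x**2/2 + 2*x + 3)/(1 - x/3)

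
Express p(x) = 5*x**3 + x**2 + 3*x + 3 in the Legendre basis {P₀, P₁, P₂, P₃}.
(10/3)P₀ + (6)P₁ + (2/3)P₂ + (2)P₃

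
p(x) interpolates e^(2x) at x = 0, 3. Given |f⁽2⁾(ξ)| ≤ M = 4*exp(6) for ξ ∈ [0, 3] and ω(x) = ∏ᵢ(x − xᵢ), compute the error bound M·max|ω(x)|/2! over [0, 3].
9*exp(6)/2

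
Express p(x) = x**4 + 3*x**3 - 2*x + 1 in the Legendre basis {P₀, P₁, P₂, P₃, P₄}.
(6/5)P₀ + (-1/5)P₁ + (4/7)P₂ + (6/5)P₃ + (8/35)P₄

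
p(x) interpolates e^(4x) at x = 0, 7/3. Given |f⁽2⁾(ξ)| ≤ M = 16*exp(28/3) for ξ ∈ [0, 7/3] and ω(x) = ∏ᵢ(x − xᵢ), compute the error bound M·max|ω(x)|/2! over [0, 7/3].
98*exp(28/3)/9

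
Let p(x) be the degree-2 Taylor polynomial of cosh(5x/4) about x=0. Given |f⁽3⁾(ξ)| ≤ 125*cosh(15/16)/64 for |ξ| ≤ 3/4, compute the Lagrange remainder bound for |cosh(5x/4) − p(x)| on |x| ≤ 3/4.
1125*cosh(15/16)/8192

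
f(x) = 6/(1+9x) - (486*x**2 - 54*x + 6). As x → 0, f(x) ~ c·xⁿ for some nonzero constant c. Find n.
3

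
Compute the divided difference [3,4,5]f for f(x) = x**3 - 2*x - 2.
12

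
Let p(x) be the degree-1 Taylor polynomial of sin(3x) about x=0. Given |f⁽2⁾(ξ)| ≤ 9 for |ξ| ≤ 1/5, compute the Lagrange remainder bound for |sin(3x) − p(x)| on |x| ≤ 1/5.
9/50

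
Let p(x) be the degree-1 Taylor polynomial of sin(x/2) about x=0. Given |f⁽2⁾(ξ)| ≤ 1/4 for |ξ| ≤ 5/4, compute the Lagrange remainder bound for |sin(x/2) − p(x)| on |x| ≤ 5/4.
25/128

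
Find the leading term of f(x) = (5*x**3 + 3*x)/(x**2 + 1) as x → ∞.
5*x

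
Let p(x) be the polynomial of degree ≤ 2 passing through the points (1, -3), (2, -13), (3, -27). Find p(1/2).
1/2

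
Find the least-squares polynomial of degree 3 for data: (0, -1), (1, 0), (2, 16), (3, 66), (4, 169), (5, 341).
-19/21 + (-73/63)x + (-103/84)x² + (109/36)x³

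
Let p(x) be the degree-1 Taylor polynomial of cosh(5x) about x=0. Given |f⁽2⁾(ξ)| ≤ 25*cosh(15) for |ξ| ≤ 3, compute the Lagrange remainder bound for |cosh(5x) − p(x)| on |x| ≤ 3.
225*cosh(15)/2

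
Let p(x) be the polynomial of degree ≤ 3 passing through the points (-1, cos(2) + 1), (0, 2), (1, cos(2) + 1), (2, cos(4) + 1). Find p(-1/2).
cos(4)/16 + 31/16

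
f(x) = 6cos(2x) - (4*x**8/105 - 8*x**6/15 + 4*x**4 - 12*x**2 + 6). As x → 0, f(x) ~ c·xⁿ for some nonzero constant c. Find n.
10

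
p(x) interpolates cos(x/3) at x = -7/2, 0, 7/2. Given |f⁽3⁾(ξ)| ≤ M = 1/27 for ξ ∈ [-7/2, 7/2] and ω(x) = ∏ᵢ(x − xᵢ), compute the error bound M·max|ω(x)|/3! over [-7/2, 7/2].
343*sqrt(3)/5832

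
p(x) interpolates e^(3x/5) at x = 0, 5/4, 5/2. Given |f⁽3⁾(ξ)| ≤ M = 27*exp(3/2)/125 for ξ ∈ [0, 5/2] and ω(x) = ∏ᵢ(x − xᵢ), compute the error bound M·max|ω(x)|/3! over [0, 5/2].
sqrt(3)*exp(3/2)/64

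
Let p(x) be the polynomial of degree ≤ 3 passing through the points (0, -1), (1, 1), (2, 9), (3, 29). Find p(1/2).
-3/8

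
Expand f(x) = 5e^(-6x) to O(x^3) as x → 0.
5 - 30*x + 90*x**2 + O(x**3)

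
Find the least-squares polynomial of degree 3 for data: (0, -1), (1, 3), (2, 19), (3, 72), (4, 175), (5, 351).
-53/63 + (439/189)x + (-146/63)x² + (86/27)x³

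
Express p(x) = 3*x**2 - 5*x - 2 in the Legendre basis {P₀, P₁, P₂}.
-P₀ + (-5)P₁ + (2)P₂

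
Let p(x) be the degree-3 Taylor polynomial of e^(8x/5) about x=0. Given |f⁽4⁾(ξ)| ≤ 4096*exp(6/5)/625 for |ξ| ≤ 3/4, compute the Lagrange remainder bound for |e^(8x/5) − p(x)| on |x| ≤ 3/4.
54*exp(6/5)/625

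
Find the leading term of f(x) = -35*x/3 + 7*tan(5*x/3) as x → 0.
875*x**3/81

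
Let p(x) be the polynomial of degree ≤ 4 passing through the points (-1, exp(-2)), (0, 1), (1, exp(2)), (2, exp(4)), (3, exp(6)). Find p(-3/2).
(315 + (-180*exp(4) - 420 + 378*exp(2) + 35*exp(6))*exp(2))*exp(-2)/128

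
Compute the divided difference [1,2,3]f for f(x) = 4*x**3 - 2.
24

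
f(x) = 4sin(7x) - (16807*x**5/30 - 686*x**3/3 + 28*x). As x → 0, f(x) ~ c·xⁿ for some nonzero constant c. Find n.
7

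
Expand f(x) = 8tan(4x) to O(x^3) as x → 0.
32*x + O(x**3)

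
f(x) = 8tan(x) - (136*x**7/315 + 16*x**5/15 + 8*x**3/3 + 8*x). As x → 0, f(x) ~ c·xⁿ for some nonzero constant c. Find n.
9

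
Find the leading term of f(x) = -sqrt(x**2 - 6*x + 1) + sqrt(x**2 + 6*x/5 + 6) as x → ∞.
18/5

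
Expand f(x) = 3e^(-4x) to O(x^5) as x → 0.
3 - 12*x + 24*x**2 - 32*x**3 + 32*x**4 + O(x**5)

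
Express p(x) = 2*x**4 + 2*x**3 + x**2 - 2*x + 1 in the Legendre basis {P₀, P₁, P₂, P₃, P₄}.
(26/15)P₀ + (-4/5)P₁ + (38/21)P₂ + (4/5)P₃ + (16/35)P₄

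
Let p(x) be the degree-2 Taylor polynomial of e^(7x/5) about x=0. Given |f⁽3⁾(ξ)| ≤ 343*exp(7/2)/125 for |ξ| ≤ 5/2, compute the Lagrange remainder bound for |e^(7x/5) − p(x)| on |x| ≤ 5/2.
343*exp(7/2)/48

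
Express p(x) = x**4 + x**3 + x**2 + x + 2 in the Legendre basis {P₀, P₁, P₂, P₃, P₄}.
(38/15)P₀ + (8/5)P₁ + (26/21)P₂ + (2/5)P₃ + (8/35)P₄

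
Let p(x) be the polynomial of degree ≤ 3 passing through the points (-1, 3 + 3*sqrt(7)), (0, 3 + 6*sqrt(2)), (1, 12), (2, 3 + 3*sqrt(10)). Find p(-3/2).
-105*sqrt(2)/8 - 15*sqrt(10)/16 + 237/16 + 105*sqrt(7)/16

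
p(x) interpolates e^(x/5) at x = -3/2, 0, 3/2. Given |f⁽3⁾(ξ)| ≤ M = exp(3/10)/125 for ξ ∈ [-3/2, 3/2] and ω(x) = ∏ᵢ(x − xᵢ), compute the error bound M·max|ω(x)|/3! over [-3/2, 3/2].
sqrt(3)*exp(3/10)/1000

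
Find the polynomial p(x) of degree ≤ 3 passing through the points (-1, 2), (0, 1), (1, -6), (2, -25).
-x**3 - 3*x**2 - 3*x + 1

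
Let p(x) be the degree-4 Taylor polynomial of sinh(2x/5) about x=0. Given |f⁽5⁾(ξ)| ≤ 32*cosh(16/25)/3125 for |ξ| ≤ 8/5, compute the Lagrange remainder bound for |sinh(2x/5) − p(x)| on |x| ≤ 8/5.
131072*cosh(16/25)/146484375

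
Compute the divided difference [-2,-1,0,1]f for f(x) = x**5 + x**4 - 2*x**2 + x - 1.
3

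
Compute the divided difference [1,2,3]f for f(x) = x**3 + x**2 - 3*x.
7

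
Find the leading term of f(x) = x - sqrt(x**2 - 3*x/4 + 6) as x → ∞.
3/8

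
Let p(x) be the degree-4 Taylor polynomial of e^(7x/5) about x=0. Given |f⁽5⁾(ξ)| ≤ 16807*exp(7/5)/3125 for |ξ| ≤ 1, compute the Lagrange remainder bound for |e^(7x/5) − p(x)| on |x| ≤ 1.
16807*exp(7/5)/375000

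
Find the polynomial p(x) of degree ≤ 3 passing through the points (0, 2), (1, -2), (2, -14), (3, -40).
-x**3 - x**2 - 2*x + 2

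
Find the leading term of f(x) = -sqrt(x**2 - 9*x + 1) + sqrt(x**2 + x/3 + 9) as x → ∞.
14/3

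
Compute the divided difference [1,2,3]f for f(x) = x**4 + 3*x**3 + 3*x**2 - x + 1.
46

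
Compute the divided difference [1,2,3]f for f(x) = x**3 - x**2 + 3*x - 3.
5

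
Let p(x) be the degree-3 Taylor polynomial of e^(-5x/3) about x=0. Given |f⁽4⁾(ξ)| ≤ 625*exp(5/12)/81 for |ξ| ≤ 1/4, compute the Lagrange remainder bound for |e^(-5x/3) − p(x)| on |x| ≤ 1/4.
625*exp(5/12)/497664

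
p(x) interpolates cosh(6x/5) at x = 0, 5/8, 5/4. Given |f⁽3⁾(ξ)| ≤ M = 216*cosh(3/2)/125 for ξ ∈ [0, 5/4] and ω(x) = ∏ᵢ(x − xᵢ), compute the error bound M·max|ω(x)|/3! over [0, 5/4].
sqrt(3)*cosh(3/2)/64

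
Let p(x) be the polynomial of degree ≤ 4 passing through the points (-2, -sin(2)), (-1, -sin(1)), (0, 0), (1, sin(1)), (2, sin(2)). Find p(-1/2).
-5*sin(1)/8 + sin(2)/16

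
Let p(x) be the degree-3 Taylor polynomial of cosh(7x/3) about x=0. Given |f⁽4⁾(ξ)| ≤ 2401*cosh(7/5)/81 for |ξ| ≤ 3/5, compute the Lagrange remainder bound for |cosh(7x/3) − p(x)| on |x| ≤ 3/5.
2401*cosh(7/5)/15000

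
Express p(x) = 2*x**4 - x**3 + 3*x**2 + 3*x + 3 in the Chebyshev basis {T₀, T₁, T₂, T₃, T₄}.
(21/4)T₀ + (9/4)T₁ + (5/2)T₂ + (-1/4)T₃ + (1/4)T₄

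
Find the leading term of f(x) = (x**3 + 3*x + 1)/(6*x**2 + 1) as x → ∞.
x/6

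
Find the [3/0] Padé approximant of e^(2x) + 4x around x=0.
4*x**3/3 + 2*x**2 + 6*x + 1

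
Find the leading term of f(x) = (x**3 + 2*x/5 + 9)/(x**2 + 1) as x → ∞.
x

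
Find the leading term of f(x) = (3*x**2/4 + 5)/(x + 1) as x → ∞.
3*x/4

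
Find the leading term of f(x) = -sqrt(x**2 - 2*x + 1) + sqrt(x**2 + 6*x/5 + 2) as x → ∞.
8/5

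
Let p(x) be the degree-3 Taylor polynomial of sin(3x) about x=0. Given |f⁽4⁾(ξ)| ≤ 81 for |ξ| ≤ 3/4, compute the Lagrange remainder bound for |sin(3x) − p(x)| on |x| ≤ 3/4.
2187/2048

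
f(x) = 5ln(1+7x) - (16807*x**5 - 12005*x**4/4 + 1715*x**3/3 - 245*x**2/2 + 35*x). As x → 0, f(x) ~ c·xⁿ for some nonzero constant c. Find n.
6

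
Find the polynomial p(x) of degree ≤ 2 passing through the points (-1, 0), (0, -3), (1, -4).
x**2 - 2*x - 3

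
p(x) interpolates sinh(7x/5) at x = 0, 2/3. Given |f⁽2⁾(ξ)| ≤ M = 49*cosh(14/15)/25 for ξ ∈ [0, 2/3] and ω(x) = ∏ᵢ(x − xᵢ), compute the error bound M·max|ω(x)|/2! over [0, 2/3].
49*cosh(14/15)/450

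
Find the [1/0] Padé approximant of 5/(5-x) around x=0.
x/5 + 1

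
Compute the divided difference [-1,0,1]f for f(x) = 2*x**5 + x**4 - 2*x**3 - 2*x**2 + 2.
-1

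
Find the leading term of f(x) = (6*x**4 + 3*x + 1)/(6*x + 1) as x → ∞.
x**3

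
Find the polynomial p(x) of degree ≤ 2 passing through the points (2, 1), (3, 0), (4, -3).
-x**2 + 4*x - 3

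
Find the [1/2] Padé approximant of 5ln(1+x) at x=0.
5*x/(-x**2/12 + x/2 + 1)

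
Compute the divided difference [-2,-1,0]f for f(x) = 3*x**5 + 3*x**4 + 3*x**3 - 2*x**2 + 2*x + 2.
-35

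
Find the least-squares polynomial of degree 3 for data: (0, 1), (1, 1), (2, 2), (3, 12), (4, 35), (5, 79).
65/63 + (397/378)x + (-41/18)x² + (28/27)x³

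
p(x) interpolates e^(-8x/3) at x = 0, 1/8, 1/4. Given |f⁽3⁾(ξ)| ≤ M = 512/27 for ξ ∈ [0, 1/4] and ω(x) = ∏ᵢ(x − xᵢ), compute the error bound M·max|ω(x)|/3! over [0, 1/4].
sqrt(3)/729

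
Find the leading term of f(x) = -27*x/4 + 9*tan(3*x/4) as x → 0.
81*x**3/64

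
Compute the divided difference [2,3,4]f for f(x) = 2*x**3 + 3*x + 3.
18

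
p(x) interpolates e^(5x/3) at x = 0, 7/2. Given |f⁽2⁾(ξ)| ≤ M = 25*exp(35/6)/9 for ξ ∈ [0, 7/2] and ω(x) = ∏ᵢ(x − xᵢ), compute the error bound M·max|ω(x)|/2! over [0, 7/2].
1225*exp(35/6)/288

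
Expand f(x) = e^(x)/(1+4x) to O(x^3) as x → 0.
1 - 3*x + 25*x**2/2 + O(x**3)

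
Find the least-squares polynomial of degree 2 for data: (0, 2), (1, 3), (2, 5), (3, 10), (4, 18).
78/35 + (-67/70)x + (17/14)x²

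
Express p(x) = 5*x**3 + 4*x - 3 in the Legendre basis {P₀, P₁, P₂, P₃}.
(-3)P₀ + (7)P₁ + (2)P₃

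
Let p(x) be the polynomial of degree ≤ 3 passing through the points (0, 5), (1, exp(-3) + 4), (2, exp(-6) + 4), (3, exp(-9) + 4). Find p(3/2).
(-1 + 9*exp(3) + 9*exp(6) + 63*exp(9))*exp(-9)/16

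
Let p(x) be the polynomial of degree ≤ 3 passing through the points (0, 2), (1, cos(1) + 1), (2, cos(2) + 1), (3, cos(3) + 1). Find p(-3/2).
-189*cos(1)/16 + 135*cos(2)/16 - 35*cos(3)/16 + 121/16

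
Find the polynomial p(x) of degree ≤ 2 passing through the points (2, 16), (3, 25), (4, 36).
x**2 + 4*x + 4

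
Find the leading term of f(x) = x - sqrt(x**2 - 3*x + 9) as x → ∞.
3/2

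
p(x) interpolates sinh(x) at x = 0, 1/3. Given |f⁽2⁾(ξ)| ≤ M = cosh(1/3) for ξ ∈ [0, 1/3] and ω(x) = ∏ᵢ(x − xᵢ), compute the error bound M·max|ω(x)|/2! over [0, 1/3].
cosh(1/3)/72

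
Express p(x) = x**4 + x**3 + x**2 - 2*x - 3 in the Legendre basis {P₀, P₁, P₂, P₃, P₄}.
(-37/15)P₀ + (-7/5)P₁ + (26/21)P₂ + (2/5)P₃ + (8/35)P₄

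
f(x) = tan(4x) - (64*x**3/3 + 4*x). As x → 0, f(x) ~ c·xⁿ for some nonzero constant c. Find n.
5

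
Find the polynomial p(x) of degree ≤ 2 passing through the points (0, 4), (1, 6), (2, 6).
-x**2 + 3*x + 4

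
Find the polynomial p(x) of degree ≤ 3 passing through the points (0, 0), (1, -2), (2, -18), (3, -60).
-2*x**3 - x**2 + x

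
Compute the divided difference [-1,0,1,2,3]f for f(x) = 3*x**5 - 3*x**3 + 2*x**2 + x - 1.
15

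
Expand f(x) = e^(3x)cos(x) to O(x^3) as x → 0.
1 + 3*x + 4*x**2 + O(x**3)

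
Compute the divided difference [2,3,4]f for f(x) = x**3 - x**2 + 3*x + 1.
8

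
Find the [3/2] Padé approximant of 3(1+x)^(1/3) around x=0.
(7*x**3/135 + 7*x**2/5 + 21*x/5 + 3)/(2*x**2/9 + 16*x/15 + 1)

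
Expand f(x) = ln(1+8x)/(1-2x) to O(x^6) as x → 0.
8*x - 16*x**2 + 416*x**3/3 - 2240*x**4/3 + 75904*x**5/15 + O(x**6)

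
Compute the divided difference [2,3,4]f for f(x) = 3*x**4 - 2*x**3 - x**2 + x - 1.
146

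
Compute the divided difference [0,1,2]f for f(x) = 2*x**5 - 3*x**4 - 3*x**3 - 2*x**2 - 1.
-2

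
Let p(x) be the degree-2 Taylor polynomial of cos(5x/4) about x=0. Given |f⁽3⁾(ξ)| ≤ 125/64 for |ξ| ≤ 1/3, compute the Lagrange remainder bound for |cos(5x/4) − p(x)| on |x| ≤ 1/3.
125/10368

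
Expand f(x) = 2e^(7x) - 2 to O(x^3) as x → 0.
14*x + 49*x**2 + O(x**3)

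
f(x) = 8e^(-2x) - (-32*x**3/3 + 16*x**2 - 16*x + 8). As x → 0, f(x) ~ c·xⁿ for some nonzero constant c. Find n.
4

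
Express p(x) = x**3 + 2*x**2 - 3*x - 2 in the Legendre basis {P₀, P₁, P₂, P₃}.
(-4/3)P₀ + (-12/5)P₁ + (4/3)P₂ + (2/5)P₃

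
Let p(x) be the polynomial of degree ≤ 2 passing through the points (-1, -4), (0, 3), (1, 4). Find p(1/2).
17/4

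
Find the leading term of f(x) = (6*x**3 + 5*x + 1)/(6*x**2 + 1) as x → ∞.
x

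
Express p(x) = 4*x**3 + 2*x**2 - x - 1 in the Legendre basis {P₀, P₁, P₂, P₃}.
(-1/3)P₀ + (7/5)P₁ + (4/3)P₂ + (8/5)P₃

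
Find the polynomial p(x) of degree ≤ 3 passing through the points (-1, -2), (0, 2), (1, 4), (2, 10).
x**3 - x**2 + 2*x + 2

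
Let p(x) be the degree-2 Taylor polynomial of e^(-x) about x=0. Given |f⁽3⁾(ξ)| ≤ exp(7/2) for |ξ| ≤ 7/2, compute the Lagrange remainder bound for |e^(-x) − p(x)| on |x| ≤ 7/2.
343*exp(7/2)/48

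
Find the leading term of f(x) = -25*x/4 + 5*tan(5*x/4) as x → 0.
625*x**3/192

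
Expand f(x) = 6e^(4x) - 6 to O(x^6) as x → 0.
24*x + 48*x**2 + 64*x**3 + 64*x**4 + 256*x**5/5 + O(x**6)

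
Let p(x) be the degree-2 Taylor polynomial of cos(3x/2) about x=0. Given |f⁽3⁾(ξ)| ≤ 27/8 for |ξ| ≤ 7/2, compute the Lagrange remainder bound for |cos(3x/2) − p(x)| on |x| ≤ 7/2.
3087/128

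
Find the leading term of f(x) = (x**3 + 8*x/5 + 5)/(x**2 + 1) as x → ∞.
x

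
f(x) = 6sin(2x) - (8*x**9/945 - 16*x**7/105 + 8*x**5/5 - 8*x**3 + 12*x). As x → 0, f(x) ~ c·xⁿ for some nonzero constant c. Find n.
11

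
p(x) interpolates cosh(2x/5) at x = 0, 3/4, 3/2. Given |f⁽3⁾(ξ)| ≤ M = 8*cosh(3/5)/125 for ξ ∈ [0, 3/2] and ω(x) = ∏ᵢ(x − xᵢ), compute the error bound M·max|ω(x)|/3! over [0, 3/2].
sqrt(3)*cosh(3/5)/1000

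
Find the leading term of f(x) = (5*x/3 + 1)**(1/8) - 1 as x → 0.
5*x/24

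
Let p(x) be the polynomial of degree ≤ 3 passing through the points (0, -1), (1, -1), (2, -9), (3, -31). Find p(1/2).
-3/8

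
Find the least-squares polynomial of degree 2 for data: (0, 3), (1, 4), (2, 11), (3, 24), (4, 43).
3 + (-2)x + (3)x²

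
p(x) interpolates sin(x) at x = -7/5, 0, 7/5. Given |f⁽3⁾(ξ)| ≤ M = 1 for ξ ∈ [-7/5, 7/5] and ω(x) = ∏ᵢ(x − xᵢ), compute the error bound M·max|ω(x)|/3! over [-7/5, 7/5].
343*sqrt(3)/3375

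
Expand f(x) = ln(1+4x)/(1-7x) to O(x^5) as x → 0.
4*x + 20*x**2 + 484*x**3/3 + 3196*x**4/3 + O(x**5)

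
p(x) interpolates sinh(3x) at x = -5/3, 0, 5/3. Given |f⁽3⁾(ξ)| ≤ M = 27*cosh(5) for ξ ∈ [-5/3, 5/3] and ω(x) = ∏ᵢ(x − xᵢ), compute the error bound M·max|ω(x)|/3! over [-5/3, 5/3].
125*sqrt(3)*cosh(5)/27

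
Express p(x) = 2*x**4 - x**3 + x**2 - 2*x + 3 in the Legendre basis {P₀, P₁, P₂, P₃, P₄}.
(56/15)P₀ + (-13/5)P₁ + (38/21)P₂ + (-2/5)P₃ + (16/35)P₄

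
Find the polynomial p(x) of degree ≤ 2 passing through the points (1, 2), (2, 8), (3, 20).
3*x**2 - 3*x + 2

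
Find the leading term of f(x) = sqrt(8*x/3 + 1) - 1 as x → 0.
4*x/3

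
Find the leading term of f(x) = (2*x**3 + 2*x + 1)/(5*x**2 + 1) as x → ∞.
2*x/5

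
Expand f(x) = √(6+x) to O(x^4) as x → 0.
sqrt(6) + sqrt(6)*x/12 - sqrt(6)*x**2/288 + sqrt(6)*x**3/3456 + O(x**4)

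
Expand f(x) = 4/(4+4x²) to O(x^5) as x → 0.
1 - x**2 + x**4 + O(x**5)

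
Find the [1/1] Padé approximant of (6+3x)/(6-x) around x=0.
(x/2 + 1)/(1 - x/6)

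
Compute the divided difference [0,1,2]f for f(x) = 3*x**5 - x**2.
44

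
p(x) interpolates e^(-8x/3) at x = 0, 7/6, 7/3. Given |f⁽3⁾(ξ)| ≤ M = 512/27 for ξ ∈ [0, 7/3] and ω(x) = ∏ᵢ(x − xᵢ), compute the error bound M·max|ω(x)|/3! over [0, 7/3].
21952*sqrt(3)/19683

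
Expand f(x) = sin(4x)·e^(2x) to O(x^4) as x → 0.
4*x + 8*x**2 - 8*x**3/3 + O(x**4)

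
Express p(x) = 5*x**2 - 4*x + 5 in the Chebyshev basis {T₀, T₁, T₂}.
(15/2)T₀ + (-4)T₁ + (5/2)T₂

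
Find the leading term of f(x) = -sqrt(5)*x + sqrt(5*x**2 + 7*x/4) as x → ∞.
7*sqrt(5)/40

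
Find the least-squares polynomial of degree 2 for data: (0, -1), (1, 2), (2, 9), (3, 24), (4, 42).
-34/35 + (-2/35)x + (19/7)x²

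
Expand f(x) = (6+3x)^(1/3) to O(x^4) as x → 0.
6**(1/3) + 6**(1/3)*x/6 - 6**(1/3)*x**2/36 + 5*6**(1/3)*x**3/648 + O(x**4)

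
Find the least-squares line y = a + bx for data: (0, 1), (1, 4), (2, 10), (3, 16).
a = 1/10, b = 51/10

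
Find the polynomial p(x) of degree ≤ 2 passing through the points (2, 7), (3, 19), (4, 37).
3*x**2 - 3*x + 1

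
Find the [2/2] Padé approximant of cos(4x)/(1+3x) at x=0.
(-56*x**2/3 + 4*x + 1)/(4*x**2/3 + 7*x + 1)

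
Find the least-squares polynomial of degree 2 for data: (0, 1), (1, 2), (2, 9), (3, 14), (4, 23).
3/5 + (8/5)x + x²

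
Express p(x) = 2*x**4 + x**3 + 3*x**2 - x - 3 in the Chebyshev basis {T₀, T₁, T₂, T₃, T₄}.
(-3/4)T₀ + (-1/4)T₁ + (5/2)T₂ + (1/4)T₃ + (1/4)T₄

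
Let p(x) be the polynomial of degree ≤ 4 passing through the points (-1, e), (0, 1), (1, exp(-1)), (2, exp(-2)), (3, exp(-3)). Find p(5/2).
(-70*exp(2) + 35 + (28 - 5*e)*exp(3) + 140*e)*exp(-3)/128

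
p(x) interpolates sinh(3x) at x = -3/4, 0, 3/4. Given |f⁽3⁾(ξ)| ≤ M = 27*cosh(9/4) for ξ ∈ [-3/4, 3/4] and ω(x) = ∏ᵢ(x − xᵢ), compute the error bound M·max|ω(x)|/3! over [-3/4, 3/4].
27*sqrt(3)*cosh(9/4)/64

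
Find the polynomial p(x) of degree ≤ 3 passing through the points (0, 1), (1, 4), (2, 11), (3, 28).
x**3 - x**2 + 3*x + 1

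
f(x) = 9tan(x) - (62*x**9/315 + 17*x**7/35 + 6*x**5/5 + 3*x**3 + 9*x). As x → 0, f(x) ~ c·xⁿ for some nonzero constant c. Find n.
11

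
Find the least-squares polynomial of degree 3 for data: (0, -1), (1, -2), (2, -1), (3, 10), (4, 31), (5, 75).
-23/21 + (11/126)x + (-155/84)x² + (35/36)x³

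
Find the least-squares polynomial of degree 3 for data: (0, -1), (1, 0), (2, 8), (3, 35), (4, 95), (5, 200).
-64/63 + (389/189)x + (-28/9)x² + (58/27)x³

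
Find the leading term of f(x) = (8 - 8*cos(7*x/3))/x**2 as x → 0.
196/9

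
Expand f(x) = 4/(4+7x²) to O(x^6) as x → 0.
1 - 7*x**2/4 + 49*x**4/16 + O(x**6)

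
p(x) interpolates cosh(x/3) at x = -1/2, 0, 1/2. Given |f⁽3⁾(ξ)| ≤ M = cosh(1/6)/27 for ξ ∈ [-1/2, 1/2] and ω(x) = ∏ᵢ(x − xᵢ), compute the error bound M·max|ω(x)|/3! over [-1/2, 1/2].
sqrt(3)*cosh(1/6)/5832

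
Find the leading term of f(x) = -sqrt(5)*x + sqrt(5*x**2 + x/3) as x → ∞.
sqrt(5)/30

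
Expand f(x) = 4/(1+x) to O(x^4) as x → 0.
4 - 4*x + 4*x**2 - 4*x**3 + O(x**4)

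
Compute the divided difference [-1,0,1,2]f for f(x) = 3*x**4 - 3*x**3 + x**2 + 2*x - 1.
3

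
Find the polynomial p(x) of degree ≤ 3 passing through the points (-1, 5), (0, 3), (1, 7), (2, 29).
2*x**3 + 3*x**2 - x + 3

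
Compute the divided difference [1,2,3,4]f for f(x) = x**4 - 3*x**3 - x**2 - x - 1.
7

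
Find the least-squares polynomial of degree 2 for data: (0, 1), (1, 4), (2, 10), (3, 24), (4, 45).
52/35 + (-62/35)x + (22/7)x²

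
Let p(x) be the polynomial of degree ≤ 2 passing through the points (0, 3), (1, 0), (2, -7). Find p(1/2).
2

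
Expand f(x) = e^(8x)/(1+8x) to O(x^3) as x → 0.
1 + 32*x**2 + O(x**3)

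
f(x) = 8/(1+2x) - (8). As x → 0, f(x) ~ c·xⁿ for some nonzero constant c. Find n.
1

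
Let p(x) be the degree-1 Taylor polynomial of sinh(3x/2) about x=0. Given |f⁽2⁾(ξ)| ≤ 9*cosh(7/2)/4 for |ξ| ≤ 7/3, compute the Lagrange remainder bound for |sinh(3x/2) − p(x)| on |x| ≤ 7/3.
49*cosh(7/2)/8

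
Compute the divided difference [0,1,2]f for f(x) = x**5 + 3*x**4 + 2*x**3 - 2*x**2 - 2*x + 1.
40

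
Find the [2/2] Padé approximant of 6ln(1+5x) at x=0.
15*x*(5*x + 2)/(25*x**2/6 + 5*x + 1)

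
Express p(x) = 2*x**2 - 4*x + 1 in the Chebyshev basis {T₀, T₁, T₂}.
(2)T₀ + (-4)T₁ + T₂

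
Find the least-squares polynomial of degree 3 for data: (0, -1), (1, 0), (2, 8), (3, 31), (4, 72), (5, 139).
-121/126 + (-929/756)x + (37/36)x² + (26/27)x³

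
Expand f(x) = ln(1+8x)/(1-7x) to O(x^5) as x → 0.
8*x + 24*x**2 + 1016*x**3/3 + 4040*x**4/3 + O(x**5)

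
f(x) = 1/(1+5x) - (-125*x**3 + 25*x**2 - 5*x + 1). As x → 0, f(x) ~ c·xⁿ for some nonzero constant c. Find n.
4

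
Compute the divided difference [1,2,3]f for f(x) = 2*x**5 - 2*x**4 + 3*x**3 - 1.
148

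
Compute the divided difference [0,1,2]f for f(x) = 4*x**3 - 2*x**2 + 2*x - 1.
10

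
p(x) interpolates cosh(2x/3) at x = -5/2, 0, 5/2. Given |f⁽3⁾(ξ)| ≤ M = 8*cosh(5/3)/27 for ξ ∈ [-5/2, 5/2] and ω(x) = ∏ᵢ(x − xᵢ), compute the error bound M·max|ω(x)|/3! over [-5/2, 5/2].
125*sqrt(3)*cosh(5/3)/729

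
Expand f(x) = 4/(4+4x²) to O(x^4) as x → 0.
1 - x**2 + O(x**4)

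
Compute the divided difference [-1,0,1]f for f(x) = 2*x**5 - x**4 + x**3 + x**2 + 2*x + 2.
0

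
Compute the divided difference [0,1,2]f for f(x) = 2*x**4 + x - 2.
14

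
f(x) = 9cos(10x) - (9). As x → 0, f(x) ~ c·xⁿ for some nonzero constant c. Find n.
2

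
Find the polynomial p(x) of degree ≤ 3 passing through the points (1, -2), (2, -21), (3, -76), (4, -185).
-3*x**3 + 2*x - 1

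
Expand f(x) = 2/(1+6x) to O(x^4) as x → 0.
2 - 12*x + 72*x**2 - 432*x**3 + O(x**4)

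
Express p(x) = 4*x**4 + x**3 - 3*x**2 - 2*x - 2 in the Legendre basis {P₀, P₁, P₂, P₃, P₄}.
(-11/5)P₀ + (-7/5)P₁ + (2/7)P₂ + (2/5)P₃ + (32/35)P₄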